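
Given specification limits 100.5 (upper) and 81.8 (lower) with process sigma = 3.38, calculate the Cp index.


Cp = (USL - LSL) / (6 * sigma)
= (100.5 - 81.8) / (6 * 3.38)
= 18.7000 / 20.2800
= 0.9221

0.9221


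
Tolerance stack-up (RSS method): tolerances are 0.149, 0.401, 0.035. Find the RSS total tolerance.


RSS = sqrt(0.149^2 + 0.401^2 + 0.035^2)
= sqrt(0.184227)
= 0.4292

0.4292


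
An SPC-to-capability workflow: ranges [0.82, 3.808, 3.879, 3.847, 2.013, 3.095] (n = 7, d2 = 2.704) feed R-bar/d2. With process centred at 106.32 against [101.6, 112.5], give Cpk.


R_bar = (0.82 + 3.808 + 3.879 + 3.847 + 2.013 + 3.095) / 6 = 2.9103333
sigma = R_bar / d2 = 2.9103333 / 2.704 = 1.0763067
Cp = (USL - LSL)/(6*sigma) = (112.5 - 101.6)/(6*1.0763067) = 1.6879
Cpu = (112.5 - 106.32)/(3*1.0763067) = 1.9140
Cpl = (106.32 - 101.6)/(3*1.0763067) = 1.4618
Cpk = min(Cpu, Cpl) = 1.4618

1.4618


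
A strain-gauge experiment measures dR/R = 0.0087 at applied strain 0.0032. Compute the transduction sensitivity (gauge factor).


GF = (dR/R) / epsilon
= 0.0087 / 0.0032
= 2.7187

2.7187


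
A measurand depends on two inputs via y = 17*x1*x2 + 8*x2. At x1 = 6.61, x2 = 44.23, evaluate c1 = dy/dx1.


y = 17*x1*x2 + 8*x2
dy/dx1 = 17*x2
Evaluate at x2 = 44.23: c1 = 17 * 44.23
c1 = 751.9100

751.9100


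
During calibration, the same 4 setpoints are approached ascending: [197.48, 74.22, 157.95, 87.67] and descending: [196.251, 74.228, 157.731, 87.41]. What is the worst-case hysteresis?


|197.48 - 196.251| = 1.2290
|74.22 - 74.228| = 0.0080
|157.95 - 157.731| = 0.2190
|87.67 - 87.41| = 0.2600
hysteresis = max(diffs) = 1.2290

1.2290


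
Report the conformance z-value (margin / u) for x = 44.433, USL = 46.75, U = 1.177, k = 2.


u = U / k = 1.177 / 2 = 0.5885
margin = |USL - x| = |46.75 - 44.433| = 2.317
z = margin / u = 2.317 / 0.5885
z = 3.9371

3.9371


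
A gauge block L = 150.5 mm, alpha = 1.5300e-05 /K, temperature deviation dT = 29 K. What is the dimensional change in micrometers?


dL = L * alpha * dT
= 150.5 * 1.5300e-05 * 29
= 0.0667768 mm
dL_um = 0.0667768 * 1000 = 66.7768 um

66.7768


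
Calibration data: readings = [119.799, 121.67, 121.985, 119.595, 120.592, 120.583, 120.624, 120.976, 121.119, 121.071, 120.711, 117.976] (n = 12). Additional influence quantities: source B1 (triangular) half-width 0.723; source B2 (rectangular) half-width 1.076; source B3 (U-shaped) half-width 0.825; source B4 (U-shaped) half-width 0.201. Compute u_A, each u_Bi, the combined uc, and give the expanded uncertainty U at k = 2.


mean = (119.799 + 121.67 + 121.985 + 119.595 + 120.592 + 120.583 + 120.624 + 120.976 + 121.119 + 121.071 + 120.711 + 117.976) / 12 = 120.5584167
s = sqrt(sum((x - mean)^2)/(n-1)) = 1.0542212
u_A = s / sqrt(n) = 1.0542212 / sqrt(12) = 0.30432745
u_B1 = 0.723 / sqrt(6) = 0.29516351
u_B2 = 1.076 / sqrt(3) = 0.62122889
u_B3 = 0.825 / sqrt(2) = 0.58336309
u_B4 = 0.201 / sqrt(2) = 0.14212846
uc = sqrt(0.30432745^2 + 0.29516351^2 + 0.62122889^2 + 0.58336309^2 + 0.14212846^2) = 0.96237987
U = k * uc = 2 * 0.96237987
U = 1.9248

1.9248


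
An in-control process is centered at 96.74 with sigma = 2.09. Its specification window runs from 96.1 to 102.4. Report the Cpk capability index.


Cpu = (USL - mean) / (3*sigma) = (102.4 - 96.74) / (3*2.09) = 0.9027
Cpl = (mean - LSL) / (3*sigma) = (96.74 - 96.1) / (3*2.09) = 0.1021
Cpk = min(Cpu, Cpl) = 0.1021

0.1021


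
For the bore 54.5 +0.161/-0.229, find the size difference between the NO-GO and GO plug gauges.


GO = nominal - lower_tol (smallest hole = maximum material condition)
GO = 54.5 - 0.229 = 54.271
NO-GO = nominal + upper_tol (largest hole = least material condition)
NO-GO = 54.5 + 0.161 = 54.661
spread = NO-GO - GO = 54.661 - 54.271 = 0.3900

0.3900


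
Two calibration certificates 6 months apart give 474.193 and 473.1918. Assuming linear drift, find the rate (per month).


rate = (v2 - v1) / months
= (473.1918 - 474.193) / 6
= -1.0012 / 6
= -0.1669

-0.1669


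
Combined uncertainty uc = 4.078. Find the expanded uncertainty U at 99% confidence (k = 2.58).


U = k * uc
U = 2.58 * 4.078
U = 10.5212

10.5212


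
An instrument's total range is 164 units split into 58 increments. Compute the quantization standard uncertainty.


resolution = range / divisions
resolution = 164 / 58 = 2.8275862
u_res = resolution / (2*sqrt(3))
u_res = 2.8275862 / 3.4641016
u_res = 0.8163

0.8163


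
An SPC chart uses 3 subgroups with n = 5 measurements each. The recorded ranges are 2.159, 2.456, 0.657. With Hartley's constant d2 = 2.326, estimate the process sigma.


R_bar = (2.159 + 2.456 + 0.657) / 3
R_bar = 5.272 / 3 = 1.7573333
sigma_hat = R_bar / d2 = 1.7573333 / 2.326 = 0.7555

0.7555


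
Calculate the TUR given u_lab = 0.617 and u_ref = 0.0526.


TUR = u_lab / u_ref
= 0.617 / 0.0526
= 11.7300

11.7300


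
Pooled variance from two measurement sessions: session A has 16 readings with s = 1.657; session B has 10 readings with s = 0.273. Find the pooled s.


s_p = sqrt(((n1-1)*s1^2 + (n2-1)*s2^2) / (n1+n2-2))
numerator = (16-1)*1.657^2 + (10-1)*0.273^2 = 41.184735 + 0.670761 = 41.855496
denominator = 16 + 10 - 2 = 24
s_p^2 = 41.855496 / 24 = 1.743979
s_p = sqrt(1.743979) = 1.3206

1.3206


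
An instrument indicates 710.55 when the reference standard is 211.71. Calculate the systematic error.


Systematic error = measured - true
= 710.55 - 211.71
= 498.8400

498.8400


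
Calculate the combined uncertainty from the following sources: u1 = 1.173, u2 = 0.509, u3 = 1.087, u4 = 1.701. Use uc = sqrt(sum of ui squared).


uc = sqrt(1.173^2 + 0.509^2 + 1.087^2 + 1.701^2)
uc = sqrt(5.70998)
uc = 2.3896

2.3896


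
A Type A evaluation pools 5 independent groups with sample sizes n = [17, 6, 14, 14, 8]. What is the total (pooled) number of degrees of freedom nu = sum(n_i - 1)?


nu = sum_i (n_i - 1)
nu = ((17 - 1) + (6 - 1) + (14 - 1) + (14 - 1) + (8 - 1))
nu = 16 + 5 + 13 + 13 + 7
nu = 54

54


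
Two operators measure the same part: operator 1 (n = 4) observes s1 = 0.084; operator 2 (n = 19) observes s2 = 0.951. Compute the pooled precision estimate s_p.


s_p = sqrt(((n1-1)*s1^2 + (n2-1)*s2^2) / (n1+n2-2))
numerator = (4-1)*0.084^2 + (19-1)*0.951^2 = 0.021168 + 16.279218 = 16.300386
denominator = 4 + 19 - 2 = 21
s_p^2 = 16.300386 / 21 = 0.77620886
s_p = sqrt(0.77620886) = 0.8810

0.8810


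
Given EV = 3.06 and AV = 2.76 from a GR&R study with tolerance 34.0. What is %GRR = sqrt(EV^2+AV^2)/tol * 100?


GRR = sqrt(EV^2 + AV^2) = sqrt(3.06^2 + 2.76^2) = 4.1208252
%GRR = GRR / tol * 100 = 4.1208252 / 34.0 * 100
%GRR = 12.1201

12.1201


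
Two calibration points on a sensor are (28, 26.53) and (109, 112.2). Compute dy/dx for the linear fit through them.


slope = (y2 - y1) / (x2 - x1)
= (112.2 - 26.53) / (109 - 28)
= 85.6700 / 81
= 1.0577

1.0577


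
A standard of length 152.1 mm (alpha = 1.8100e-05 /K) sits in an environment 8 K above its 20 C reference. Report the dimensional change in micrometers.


dL = L * alpha * dT
= 152.1 * 1.8100e-05 * 8
= 0.0220241 mm
dL_um = 0.0220241 * 1000 = 22.0241 um

22.0241


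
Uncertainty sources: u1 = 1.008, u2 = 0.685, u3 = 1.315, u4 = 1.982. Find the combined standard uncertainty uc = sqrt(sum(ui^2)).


uc = sqrt(1.008^2 + 0.685^2 + 1.315^2 + 1.982^2)
uc = sqrt(7.142838)
uc = 2.6726

2.6726


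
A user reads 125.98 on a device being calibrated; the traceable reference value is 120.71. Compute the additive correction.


Correction = standard - reading
= 120.71 - 125.98
= -5.2700

-5.2700


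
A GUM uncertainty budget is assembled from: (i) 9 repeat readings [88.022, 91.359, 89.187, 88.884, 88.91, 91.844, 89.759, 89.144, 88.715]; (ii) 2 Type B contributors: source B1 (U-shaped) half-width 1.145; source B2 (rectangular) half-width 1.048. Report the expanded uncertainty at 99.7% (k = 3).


mean = (88.022 + 91.359 + 89.187 + 88.884 + 88.91 + 91.844 + 89.759 + 89.144 + 88.715) / 9 = 89.536
s = sqrt(sum((x - mean)^2)/(n-1)) = 1.262864
u_A = s / sqrt(n) = 1.262864 / sqrt(9) = 0.42095467
u_B1 = 1.145 / sqrt(2) = 0.80963726
u_B2 = 1.048 / sqrt(3) = 0.60506308
uc = sqrt(0.42095467^2 + 0.80963726^2 + 0.60506308^2) = 1.0949049
U = k * uc = 3 * 1.0949049
U = 3.2847

3.2847


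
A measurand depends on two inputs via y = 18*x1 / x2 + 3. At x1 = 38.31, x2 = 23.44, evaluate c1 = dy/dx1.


y = 18*x1 / x2 + 3
dy/dx1 = 18/x2
Evaluate at x2 = 23.44: c1 = 18 / 23.44
c1 = 0.7679

0.7679


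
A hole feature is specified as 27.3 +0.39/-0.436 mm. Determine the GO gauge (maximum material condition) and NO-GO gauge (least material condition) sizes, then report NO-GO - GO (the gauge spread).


GO = nominal - lower_tol (smallest hole = maximum material condition)
GO = 27.3 - 0.436 = 26.864
NO-GO = nominal + upper_tol (largest hole = least material condition)
NO-GO = 27.3 + 0.39 = 27.69
spread = NO-GO - GO = 27.69 - 26.864 = 0.8260

0.8260


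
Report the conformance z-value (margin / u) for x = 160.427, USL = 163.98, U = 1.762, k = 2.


u = U / k = 1.762 / 2 = 0.881
margin = |USL - x| = |163.98 - 160.427| = 3.553
z = margin / u = 3.553 / 0.881
z = 4.0329

4.0329


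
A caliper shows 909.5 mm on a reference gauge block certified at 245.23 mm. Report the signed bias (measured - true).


Systematic error = measured - true
= 909.5 - 245.23
= 664.2700

664.2700


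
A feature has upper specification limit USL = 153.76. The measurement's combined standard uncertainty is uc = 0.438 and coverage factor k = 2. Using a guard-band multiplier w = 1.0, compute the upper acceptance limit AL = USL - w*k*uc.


U = k * uc = 2 * 0.438 = 0.876
guard band g = w * U = 1.0 * 0.876 = 0.876
AL = USL - g = 153.76 - 0.876
AL = 152.8840

152.8840


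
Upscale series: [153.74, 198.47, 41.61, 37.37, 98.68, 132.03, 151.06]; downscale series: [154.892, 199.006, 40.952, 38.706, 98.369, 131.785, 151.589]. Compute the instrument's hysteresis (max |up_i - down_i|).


|153.74 - 154.892| = 1.1520
|198.47 - 199.006| = 0.5360
|41.61 - 40.952| = 0.6580
|37.37 - 38.706| = 1.3360
|98.68 - 98.369| = 0.3110
|132.03 - 131.785| = 0.2450
|151.06 - 151.589| = 0.5290
hysteresis = max(diffs) = 1.3360

1.3360


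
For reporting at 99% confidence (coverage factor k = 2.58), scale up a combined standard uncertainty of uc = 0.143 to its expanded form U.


U = k * uc
U = 2.58 * 0.143
U = 0.3689

0.3689


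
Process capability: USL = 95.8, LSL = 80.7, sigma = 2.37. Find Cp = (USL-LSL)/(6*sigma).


Cp = (USL - LSL) / (6 * sigma)
= (95.8 - 80.7) / (6 * 2.37)
= 15.1000 / 14.2200
= 1.0619

1.0619


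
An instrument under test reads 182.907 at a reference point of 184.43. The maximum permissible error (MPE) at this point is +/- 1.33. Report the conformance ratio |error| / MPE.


e = indication - reference = 182.907 - 184.43 = -1.5230
|e| = 1.5230
ratio = |e| / MPE = 1.5230 / 1.33
ratio = 1.1451

1.1451


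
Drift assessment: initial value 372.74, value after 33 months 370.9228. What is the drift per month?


rate = (v2 - v1) / months
= (370.9228 - 372.74) / 33
= -1.8172 / 33
= -0.0551

-0.0551


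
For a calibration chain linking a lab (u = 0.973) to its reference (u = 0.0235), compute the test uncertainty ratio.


TUR = u_lab / u_ref
= 0.973 / 0.0235
= 41.4043

41.4043


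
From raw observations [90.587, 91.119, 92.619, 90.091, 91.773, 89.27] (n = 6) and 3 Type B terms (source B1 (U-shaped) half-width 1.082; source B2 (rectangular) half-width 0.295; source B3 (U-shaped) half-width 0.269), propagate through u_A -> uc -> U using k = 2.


mean = (90.587 + 91.119 + 92.619 + 90.091 + 91.773 + 89.27) / 6 = 90.90983333
s = sqrt(sum((x - mean)^2)/(n-1)) = 1.1978164
u_A = s / sqrt(n) = 1.1978164 / sqrt(6) = 0.4890065
u_B1 = 1.082 / sqrt(2) = 0.76508954
u_B2 = 0.295 / sqrt(3) = 0.17031833
u_B3 = 0.269 / sqrt(2) = 0.19021172
uc = sqrt(0.4890065^2 + 0.76508954^2 + 0.17031833^2 + 0.19021172^2) = 0.94322754
U = k * uc = 2 * 0.94322754
U = 1.8865

1.8865


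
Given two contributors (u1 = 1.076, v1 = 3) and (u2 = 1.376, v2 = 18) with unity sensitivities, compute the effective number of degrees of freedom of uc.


uc = sqrt(u1^2 + u2^2) = sqrt(1.076^2 + 1.376^2) = 1.7467547
v_eff = uc^4 / (u1^4/v1 + u2^4/v2)
= 1.7467547^4 / (1.076^4/3 + 1.376^4/18)
= 9.3095284 / 0.64597468
v_eff = 14.4116

14.4116


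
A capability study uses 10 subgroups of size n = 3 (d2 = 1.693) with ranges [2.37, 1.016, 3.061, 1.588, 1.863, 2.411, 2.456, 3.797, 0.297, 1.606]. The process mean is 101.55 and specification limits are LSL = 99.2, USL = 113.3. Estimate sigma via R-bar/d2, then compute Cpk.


R_bar = (2.37 + 1.016 + 3.061 + 1.588 + 1.863 + 2.411 + 2.456 + 3.797 + 0.297 + 1.606) / 10 = 2.0465
sigma = R_bar / d2 = 2.0465 / 1.693 = 1.2088009
Cp = (USL - LSL)/(6*sigma) = (113.3 - 99.2)/(6*1.2088009) = 1.9441
Cpu = (113.3 - 101.55)/(3*1.2088009) = 3.2401
Cpl = (101.55 - 99.2)/(3*1.2088009) = 0.6480
Cpk = min(Cpu, Cpl) = 0.6480

0.6480


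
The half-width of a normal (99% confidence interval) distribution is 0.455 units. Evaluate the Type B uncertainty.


u_B = half_width / 2.576
u_B = 0.455 / 2.576
u_B = 0.1766

0.1766


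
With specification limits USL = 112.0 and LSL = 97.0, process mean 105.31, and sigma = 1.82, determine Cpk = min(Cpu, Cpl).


Cpu = (USL - mean) / (3*sigma) = (112.0 - 105.31) / (3*1.82) = 1.2253
Cpl = (mean - LSL) / (3*sigma) = (105.31 - 97.0) / (3*1.82) = 1.5220
Cpk = min(Cpu, Cpl) = 1.2253

1.2253


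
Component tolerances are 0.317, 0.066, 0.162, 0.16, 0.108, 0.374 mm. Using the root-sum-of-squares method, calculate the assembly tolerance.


RSS = sqrt(0.317^2 + 0.066^2 + 0.162^2 + 0.16^2 + 0.108^2 + 0.374^2)
= sqrt(0.308229)
= 0.5552

0.5552


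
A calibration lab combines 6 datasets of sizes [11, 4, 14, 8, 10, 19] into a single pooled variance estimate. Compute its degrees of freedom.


nu = sum_i (n_i - 1)
nu = ((11 - 1) + (4 - 1) + (14 - 1) + (8 - 1) + (10 - 1) + (19 - 1))
nu = 10 + 3 + 13 + 7 + 9 + 18
nu = 60

60


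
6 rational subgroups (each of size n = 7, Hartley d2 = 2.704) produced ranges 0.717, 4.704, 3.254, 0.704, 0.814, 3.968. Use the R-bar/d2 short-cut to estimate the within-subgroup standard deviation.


R_bar = (0.717 + 4.704 + 3.254 + 0.704 + 0.814 + 3.968) / 6
R_bar = 14.161 / 6 = 2.3601667
sigma_hat = R_bar / d2 = 2.3601667 / 2.704 = 0.8728

0.8728


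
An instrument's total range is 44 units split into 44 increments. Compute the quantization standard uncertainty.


resolution = range / divisions
resolution = 44 / 44 = 1
u_res = resolution / (2*sqrt(3))
u_res = 1 / 3.4641016
u_res = 0.2887

0.2887


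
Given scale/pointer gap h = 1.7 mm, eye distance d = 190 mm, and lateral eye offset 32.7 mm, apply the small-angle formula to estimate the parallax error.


error = h * offset / d
= 1.7 * 32.7 / 190
= 0.2926

0.2926


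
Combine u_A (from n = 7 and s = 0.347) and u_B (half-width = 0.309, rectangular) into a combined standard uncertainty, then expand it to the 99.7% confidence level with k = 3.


u_A = s / sqrt(n) = 0.347 / sqrt(7) = 0.13115367
u_B = half_width / sqrt(3) = 0.309 / sqrt(3) = 0.17840123
uc = sqrt(u_A^2 + u_B^2) = sqrt(0.13115367^2 + 0.17840123^2) = 0.22142331
U = k * uc = 3 * 0.22142331
U = 0.6643

0.6643


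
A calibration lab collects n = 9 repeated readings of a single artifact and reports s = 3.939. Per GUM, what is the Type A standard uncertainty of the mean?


u_A = s / sqrt(n)
u_A = 3.939 / sqrt(9)
u_A = 3.939 / 3
u_A = 1.3130

1.3130


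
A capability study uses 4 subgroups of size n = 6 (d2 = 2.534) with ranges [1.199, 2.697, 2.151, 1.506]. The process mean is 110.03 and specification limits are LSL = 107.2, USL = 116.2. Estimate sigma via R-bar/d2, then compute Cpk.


R_bar = (1.199 + 2.697 + 2.151 + 1.506) / 4 = 1.88825
sigma = R_bar / d2 = 1.88825 / 2.534 = 0.74516575
Cp = (USL - LSL)/(6*sigma) = (116.2 - 107.2)/(6*0.74516575) = 2.0130
Cpu = (116.2 - 110.03)/(3*0.74516575) = 2.7600
Cpl = (110.03 - 107.2)/(3*0.74516575) = 1.2659
Cpk = min(Cpu, Cpl) = 1.2659

1.2659


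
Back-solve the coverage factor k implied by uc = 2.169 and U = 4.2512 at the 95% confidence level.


k = U / uc
k = 4.2512 / 2.169
k = 1.96

1.96


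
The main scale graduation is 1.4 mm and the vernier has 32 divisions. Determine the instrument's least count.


LC = MSD / n_div
= 1.4 / 32
= 0.0437

0.0437


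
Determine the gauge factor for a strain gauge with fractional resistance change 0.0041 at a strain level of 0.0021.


GF = (dR/R) / epsilon
= 0.0041 / 0.0021
= 1.9524

1.9524


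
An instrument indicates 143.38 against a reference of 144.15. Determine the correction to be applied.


Correction = standard - reading
= 144.15 - 143.38
= 0.7700

0.7700


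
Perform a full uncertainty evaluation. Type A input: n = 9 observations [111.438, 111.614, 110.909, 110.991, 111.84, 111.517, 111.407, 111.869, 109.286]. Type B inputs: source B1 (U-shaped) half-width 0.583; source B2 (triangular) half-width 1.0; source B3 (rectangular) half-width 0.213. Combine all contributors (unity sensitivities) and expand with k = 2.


mean = (111.438 + 111.614 + 110.909 + 110.991 + 111.84 + 111.517 + 111.407 + 111.869 + 109.286) / 9 = 111.2078889
s = sqrt(sum((x - mean)^2)/(n-1)) = 0.79212822
u_A = s / sqrt(n) = 0.79212822 / sqrt(9) = 0.26404274
u_B1 = 0.583 / sqrt(2) = 0.41224325
u_B2 = 1.0 / sqrt(6) = 0.40824829
u_B3 = 0.213 / sqrt(3) = 0.12297561
uc = sqrt(0.26404274^2 + 0.41224325^2 + 0.40824829^2 + 0.12297561^2) = 0.64919391
U = k * uc = 2 * 0.64919391
U = 1.2984

1.2984


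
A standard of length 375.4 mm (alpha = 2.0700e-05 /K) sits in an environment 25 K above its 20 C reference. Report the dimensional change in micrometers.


dL = L * alpha * dT
= 375.4 * 2.0700e-05 * 25
= 0.1942695 mm
dL_um = 0.1942695 * 1000 = 194.2695 um

194.2695


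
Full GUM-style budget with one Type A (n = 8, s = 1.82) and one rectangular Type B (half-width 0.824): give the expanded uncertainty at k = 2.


u_A = s / sqrt(n) = 1.82 / sqrt(8) = 0.64346717
u_B = half_width / sqrt(3) = 0.824 / sqrt(3) = 0.47573662
uc = sqrt(u_A^2 + u_B^2) = sqrt(0.64346717^2 + 0.47573662^2) = 0.80023455
U = k * uc = 2 * 0.80023455
U = 1.6005

1.6005


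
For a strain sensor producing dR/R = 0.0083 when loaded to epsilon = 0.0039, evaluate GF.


GF = (dR/R) / epsilon
= 0.0083 / 0.0039
= 2.1282

2.1282


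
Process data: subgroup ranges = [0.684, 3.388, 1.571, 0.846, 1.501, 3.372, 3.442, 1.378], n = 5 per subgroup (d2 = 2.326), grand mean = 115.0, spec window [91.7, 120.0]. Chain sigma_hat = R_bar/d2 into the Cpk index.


R_bar = (0.684 + 3.388 + 1.571 + 0.846 + 1.501 + 3.372 + 3.442 + 1.378) / 8 = 2.02275
sigma = R_bar / d2 = 2.02275 / 2.326 = 0.86962597
Cp = (USL - LSL)/(6*sigma) = (120.0 - 91.7)/(6*0.86962597) = 5.4238
Cpu = (120.0 - 115.0)/(3*0.86962597) = 1.9165
Cpl = (115.0 - 91.7)/(3*0.86962597) = 8.9310
Cpk = min(Cpu, Cpl) = 1.9165

1.9165


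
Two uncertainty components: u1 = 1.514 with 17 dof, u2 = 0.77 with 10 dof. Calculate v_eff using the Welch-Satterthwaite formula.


uc = sqrt(u1^2 + u2^2) = sqrt(1.514^2 + 0.77^2) = 1.698557
v_eff = uc^4 / (u1^4/v1 + u2^4/v2)
= 1.698557^4 / (1.514^4/17 + 0.77^4/10)
= 8.3237782 / 0.34422142
v_eff = 24.1815

24.1815


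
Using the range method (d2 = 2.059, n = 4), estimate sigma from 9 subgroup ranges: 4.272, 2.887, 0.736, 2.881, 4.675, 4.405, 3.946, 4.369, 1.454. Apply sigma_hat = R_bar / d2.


R_bar = (4.272 + 2.887 + 0.736 + 2.881 + 4.675 + 4.405 + 3.946 + 4.369 + 1.454) / 9
R_bar = 29.625 / 9 = 3.2916667
sigma_hat = R_bar / d2 = 3.2916667 / 2.059 = 1.5987

1.5987


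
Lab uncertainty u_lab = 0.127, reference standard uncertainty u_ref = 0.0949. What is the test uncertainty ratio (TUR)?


TUR = u_lab / u_ref
= 0.127 / 0.0949
= 1.3383

1.3383


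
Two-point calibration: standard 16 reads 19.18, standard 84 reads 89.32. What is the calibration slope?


slope = (y2 - y1) / (x2 - x1)
= (89.32 - 19.18) / (84 - 16)
= 70.1400 / 68
= 1.0315

1.0315


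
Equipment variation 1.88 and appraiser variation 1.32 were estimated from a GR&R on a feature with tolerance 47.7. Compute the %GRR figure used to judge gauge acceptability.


GRR = sqrt(EV^2 + AV^2) = sqrt(1.88^2 + 1.32^2) = 2.2971286
%GRR = GRR / tol * 100 = 2.2971286 / 47.7 * 100
%GRR = 4.8158

4.8158


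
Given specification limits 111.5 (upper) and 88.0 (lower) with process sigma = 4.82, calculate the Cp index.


Cp = (USL - LSL) / (6 * sigma)
= (111.5 - 88.0) / (6 * 4.82)
= 23.5000 / 28.9200
= 0.8126

0.8126


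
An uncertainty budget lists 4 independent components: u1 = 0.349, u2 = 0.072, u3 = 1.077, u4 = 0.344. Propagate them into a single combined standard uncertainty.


uc = sqrt(0.349^2 + 0.072^2 + 1.077^2 + 0.344^2)
uc = sqrt(1.40525)
uc = 1.1854

1.1854


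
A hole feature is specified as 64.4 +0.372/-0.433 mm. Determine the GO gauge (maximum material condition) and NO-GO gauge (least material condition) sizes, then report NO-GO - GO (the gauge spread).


GO = nominal - lower_tol (smallest hole = maximum material condition)
GO = 64.4 - 0.433 = 63.967
NO-GO = nominal + upper_tol (largest hole = least material condition)
NO-GO = 64.4 + 0.372 = 64.772
spread = NO-GO - GO = 64.772 - 63.967 = 0.8050

0.8050


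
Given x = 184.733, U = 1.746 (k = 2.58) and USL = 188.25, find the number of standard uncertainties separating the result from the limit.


u = U / k = 1.746 / 2.58 = 0.67674419
margin = |USL - x| = |188.25 - 184.733| = 3.517
z = margin / u = 3.517 / 0.67674419
z = 5.1969

5.1969


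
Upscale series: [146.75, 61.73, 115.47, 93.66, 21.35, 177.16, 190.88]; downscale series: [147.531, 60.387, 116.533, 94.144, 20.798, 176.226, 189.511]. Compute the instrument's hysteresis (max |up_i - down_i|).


|146.75 - 147.531| = 0.7810
|61.73 - 60.387| = 1.3430
|115.47 - 116.533| = 1.0630
|93.66 - 94.144| = 0.4840
|21.35 - 20.798| = 0.5520
|177.16 - 176.226| = 0.9340
|190.88 - 189.511| = 1.3690
hysteresis = max(diffs) = 1.3690

1.3690


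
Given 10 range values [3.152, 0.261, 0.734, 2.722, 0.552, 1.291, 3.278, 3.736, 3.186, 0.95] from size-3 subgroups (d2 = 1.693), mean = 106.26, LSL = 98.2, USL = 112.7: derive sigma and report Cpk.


R_bar = (3.152 + 0.261 + 0.734 + 2.722 + 0.552 + 1.291 + 3.278 + 3.736 + 3.186 + 0.95) / 10 = 1.9862
sigma = R_bar / d2 = 1.9862 / 1.693 = 1.1731837
Cp = (USL - LSL)/(6*sigma) = (112.7 - 98.2)/(6*1.1731837) = 2.0599
Cpu = (112.7 - 106.26)/(3*1.1731837) = 1.8298
Cpl = (106.26 - 98.2)/(3*1.1731837) = 2.2901
Cpk = min(Cpu, Cpl) = 1.8298

1.8298


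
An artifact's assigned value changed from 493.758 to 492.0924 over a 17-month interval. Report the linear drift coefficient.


rate = (v2 - v1) / months
= (492.0924 - 493.758) / 17
= -1.6656 / 17
= -0.0980

-0.0980


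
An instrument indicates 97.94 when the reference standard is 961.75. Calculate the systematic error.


Systematic error = measured - true
= 97.94 - 961.75
= -863.8100

-863.8100


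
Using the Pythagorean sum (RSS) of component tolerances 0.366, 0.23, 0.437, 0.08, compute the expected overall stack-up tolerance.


RSS = sqrt(0.366^2 + 0.23^2 + 0.437^2 + 0.08^2)
= sqrt(0.384225)
= 0.6199

0.6199


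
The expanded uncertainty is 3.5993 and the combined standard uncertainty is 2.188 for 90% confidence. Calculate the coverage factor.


k = U / uc
k = 3.5993 / 2.188
k = 1.645

1.645


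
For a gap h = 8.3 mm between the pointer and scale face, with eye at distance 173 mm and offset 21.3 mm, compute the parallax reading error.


error = h * offset / d
= 8.3 * 21.3 / 173
= 1.0219

1.0219


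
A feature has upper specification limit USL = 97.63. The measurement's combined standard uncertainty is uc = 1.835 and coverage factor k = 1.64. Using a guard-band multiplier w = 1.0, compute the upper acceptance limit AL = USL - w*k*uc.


U = k * uc = 1.64 * 1.835 = 3.0094
guard band g = w * U = 1.0 * 3.0094 = 3.0094
AL = USL - g = 97.63 - 3.0094
AL = 94.6206

94.6206


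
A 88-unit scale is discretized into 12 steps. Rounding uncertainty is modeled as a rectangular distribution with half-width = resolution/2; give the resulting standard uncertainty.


resolution = range / divisions
resolution = 88 / 12 = 7.3333333
u_res = resolution / (2*sqrt(3))
u_res = 7.3333333 / 3.4641016
u_res = 2.1170

2.1170


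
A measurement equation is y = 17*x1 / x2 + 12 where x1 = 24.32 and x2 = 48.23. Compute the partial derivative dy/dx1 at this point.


y = 17*x1 / x2 + 12
dy/dx1 = 17/x2
Evaluate at x2 = 48.23: c1 = 17 / 48.23
c1 = 0.3525

0.3525


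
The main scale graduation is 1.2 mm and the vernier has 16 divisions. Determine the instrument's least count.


LC = MSD / n_div
= 1.2 / 16
= 0.0750

0.0750


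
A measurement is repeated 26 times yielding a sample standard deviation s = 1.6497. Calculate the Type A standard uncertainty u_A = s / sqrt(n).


u_A = s / sqrt(n)
u_A = 1.6497 / sqrt(26)
u_A = 1.6497 / 5.0990195
u_A = 0.3235

0.3235


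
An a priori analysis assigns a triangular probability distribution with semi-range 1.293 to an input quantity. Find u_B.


u_B = half_width / sqrt(6)
u_B = 1.293 / 2.4494897
u_B = 0.5279

0.5279


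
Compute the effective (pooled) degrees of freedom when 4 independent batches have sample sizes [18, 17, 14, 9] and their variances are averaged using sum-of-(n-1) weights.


nu = sum_i (n_i - 1)
nu = ((18 - 1) + (17 - 1) + (14 - 1) + (9 - 1))
nu = 17 + 16 + 13 + 8
nu = 54

54


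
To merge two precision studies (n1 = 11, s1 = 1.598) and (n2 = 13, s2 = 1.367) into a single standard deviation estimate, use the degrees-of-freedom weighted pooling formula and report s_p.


s_p = sqrt(((n1-1)*s1^2 + (n2-1)*s2^2) / (n1+n2-2))
numerator = (11-1)*1.598^2 + (13-1)*1.367^2 = 25.53604 + 22.424268 = 47.960308
denominator = 11 + 13 - 2 = 22
s_p^2 = 47.960308 / 22 = 2.180014
s_p = sqrt(2.180014) = 1.4765

1.4765


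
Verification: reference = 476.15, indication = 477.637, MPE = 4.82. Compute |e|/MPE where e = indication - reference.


e = indication - reference = 477.637 - 476.15 = 1.4870
|e| = 1.4870
ratio = |e| / MPE = 1.4870 / 4.82
ratio = 0.3085

0.3085


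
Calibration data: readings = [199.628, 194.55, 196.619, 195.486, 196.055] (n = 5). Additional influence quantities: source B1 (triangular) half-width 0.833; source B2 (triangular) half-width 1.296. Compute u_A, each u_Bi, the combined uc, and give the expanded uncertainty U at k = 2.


mean = (199.628 + 194.55 + 196.619 + 195.486 + 196.055) / 5 = 196.4676
s = sqrt(sum((x - mean)^2)/(n-1)) = 1.9249686
u_A = s / sqrt(n) = 1.9249686 / sqrt(5) = 0.86087213
u_B1 = 0.833 / sqrt(6) = 0.34007083
u_B2 = 1.296 / sqrt(6) = 0.52908978
uc = sqrt(0.86087213^2 + 0.34007083^2 + 0.52908978^2) = 1.0661543
U = k * uc = 2 * 1.0661543
U = 2.1323

2.1323


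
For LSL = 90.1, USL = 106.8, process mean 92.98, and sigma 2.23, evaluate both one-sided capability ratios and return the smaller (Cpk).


Cpu = (USL - mean) / (3*sigma) = (106.8 - 92.98) / (3*2.23) = 2.0658
Cpl = (mean - LSL) / (3*sigma) = (92.98 - 90.1) / (3*2.23) = 0.4305
Cpk = min(Cpu, Cpl) = 0.4305

0.4305


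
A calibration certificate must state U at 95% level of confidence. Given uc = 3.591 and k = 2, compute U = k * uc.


U = k * uc
U = 2 * 3.591
U = 7.1820

7.1820


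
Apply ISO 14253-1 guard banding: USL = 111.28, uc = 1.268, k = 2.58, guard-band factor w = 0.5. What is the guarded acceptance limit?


U = k * uc = 2.58 * 1.268 = 3.27144
guard band g = w * U = 0.5 * 3.27144 = 1.63572
AL = USL - g = 111.28 - 1.63572
AL = 109.6443

109.6443


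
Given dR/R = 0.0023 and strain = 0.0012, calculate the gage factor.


GF = (dR/R) / epsilon
= 0.0023 / 0.0012
= 1.9167

1.9167


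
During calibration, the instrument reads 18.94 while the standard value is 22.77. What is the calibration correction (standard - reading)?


Correction = standard - reading
= 22.77 - 18.94
= 3.8300

3.8300


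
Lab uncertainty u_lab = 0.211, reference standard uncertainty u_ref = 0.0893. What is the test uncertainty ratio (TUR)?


TUR = u_lab / u_ref
= 0.211 / 0.0893
= 2.3628

2.3628


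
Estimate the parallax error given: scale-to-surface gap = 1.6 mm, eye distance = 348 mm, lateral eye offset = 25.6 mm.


error = h * offset / d
= 1.6 * 25.6 / 348
= 0.1177

0.1177


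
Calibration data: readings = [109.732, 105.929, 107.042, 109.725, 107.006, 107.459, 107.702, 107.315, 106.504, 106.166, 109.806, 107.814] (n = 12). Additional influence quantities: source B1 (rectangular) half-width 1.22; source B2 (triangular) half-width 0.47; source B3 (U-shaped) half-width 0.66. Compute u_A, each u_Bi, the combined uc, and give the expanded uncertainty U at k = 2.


mean = (109.732 + 105.929 + 107.042 + 109.725 + 107.006 + 107.459 + 107.702 + 107.315 + 106.504 + 106.166 + 109.806 + 107.814) / 12 = 107.6833333
s = sqrt(sum((x - mean)^2)/(n-1)) = 1.3723063
u_A = s / sqrt(n) = 1.3723063 / sqrt(12) = 0.39615071
u_B1 = 1.22 / sqrt(3) = 0.70436733
u_B2 = 0.47 / sqrt(6) = 0.1918767
u_B3 = 0.66 / sqrt(2) = 0.46669048
uc = sqrt(0.39615071^2 + 0.70436733^2 + 0.1918767^2 + 0.46669048^2) = 0.95272525
U = k * uc = 2 * 0.95272525
U = 1.9055

1.9055


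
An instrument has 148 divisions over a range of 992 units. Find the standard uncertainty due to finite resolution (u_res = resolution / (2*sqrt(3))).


resolution = range / divisions
resolution = 992 / 148 = 6.7027027
u_res = resolution / (2*sqrt(3))
u_res = 6.7027027 / 3.4641016
u_res = 1.9349

1.9349


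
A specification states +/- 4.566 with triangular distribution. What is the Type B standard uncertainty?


u_B = half_width / sqrt(6)
u_B = 4.566 / 2.4494897
u_B = 1.8641

1.8641


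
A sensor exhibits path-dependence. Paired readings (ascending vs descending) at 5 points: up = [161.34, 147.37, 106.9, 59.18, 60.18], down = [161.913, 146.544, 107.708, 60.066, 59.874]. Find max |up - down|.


|161.34 - 161.913| = 0.5730
|147.37 - 146.544| = 0.8260
|106.9 - 107.708| = 0.8080
|59.18 - 60.066| = 0.8860
|60.18 - 59.874| = 0.3060
hysteresis = max(diffs) = 0.8860

0.8860


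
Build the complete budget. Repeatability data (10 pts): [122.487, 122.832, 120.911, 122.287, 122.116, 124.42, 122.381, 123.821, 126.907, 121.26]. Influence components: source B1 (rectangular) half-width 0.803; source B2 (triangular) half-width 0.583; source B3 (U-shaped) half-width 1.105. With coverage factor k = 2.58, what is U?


mean = (122.487 + 122.832 + 120.911 + 122.287 + 122.116 + 124.42 + 122.381 + 123.821 + 126.907 + 121.26) / 10 = 122.9422
s = sqrt(sum((x - mean)^2)/(n-1)) = 1.7409315
u_A = s / sqrt(n) = 1.7409315 / sqrt(10) = 0.55053088
u_B1 = 0.803 / sqrt(3) = 0.46361227
u_B2 = 0.583 / sqrt(6) = 0.23800875
u_B3 = 1.105 / sqrt(2) = 0.78135299
uc = sqrt(0.55053088^2 + 0.46361227^2 + 0.23800875^2 + 0.78135299^2) = 1.0886603
U = k * uc = 2.58 * 1.0886603
U = 2.8087

2.8087


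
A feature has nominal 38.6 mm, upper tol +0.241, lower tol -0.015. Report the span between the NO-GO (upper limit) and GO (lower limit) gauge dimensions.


GO = nominal - lower_tol (smallest hole = maximum material condition)
GO = 38.6 - 0.015 = 38.585
NO-GO = nominal + upper_tol (largest hole = least material condition)
NO-GO = 38.6 + 0.241 = 38.841
spread = NO-GO - GO = 38.841 - 38.585 = 0.2560

0.2560


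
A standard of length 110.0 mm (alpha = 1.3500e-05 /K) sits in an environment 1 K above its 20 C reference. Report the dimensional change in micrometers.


dL = L * alpha * dT
= 110.0 * 1.3500e-05 * 1
= 0.0014850 mm
dL_um = 0.0014850 * 1000 = 1.4850 um

1.4850


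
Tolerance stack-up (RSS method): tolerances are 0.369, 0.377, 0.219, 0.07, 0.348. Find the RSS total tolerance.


RSS = sqrt(0.369^2 + 0.377^2 + 0.219^2 + 0.07^2 + 0.348^2)
= sqrt(0.452255)
= 0.6725

0.6725


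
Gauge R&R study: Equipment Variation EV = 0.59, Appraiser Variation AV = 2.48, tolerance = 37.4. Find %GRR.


GRR = sqrt(EV^2 + AV^2) = sqrt(0.59^2 + 2.48^2) = 2.5492156
%GRR = GRR / tol * 100 = 2.5492156 / 37.4 * 100
%GRR = 6.8161

6.8161


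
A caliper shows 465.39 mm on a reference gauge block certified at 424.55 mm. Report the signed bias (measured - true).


Systematic error = measured - true
= 465.39 - 424.55
= 40.8400

40.8400


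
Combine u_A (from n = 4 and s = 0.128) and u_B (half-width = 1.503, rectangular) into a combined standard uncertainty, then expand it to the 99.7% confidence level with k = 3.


u_A = s / sqrt(n) = 0.128 / sqrt(4) = 0.064
u_B = half_width / sqrt(3) = 1.503 / sqrt(3) = 0.86775745
uc = sqrt(u_A^2 + u_B^2) = sqrt(0.064^2 + 0.86775745^2) = 0.87011436
U = k * uc = 3 * 0.87011436
U = 2.6103

2.6103


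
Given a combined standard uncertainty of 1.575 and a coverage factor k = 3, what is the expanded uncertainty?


U = k * uc
U = 3 * 1.575
U = 4.7250

4.7250


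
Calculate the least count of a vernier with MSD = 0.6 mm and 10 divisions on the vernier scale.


LC = MSD / n_div
= 0.6 / 10
= 0.0600

0.0600


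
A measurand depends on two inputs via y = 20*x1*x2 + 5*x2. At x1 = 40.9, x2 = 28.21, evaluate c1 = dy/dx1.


y = 20*x1*x2 + 5*x2
dy/dx1 = 20*x2
Evaluate at x2 = 28.21: c1 = 20 * 28.21
c1 = 564.2000

564.2000


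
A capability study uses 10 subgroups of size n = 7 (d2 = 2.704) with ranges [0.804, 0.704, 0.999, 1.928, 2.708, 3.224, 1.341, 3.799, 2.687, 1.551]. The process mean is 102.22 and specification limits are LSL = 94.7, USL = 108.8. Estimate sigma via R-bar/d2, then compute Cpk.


R_bar = (0.804 + 0.704 + 0.999 + 1.928 + 2.708 + 3.224 + 1.341 + 3.799 + 2.687 + 1.551) / 10 = 1.9745
sigma = R_bar / d2 = 1.9745 / 2.704 = 0.7302145
Cp = (USL - LSL)/(6*sigma) = (108.8 - 94.7)/(6*0.7302145) = 3.2182
Cpu = (108.8 - 102.22)/(3*0.7302145) = 3.0037
Cpl = (102.22 - 94.7)/(3*0.7302145) = 3.4328
Cpk = min(Cpu, Cpl) = 3.0037

3.0037


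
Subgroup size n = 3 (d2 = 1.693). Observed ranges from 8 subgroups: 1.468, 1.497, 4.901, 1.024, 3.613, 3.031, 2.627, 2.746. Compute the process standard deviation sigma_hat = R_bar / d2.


R_bar = (1.468 + 1.497 + 4.901 + 1.024 + 3.613 + 3.031 + 2.627 + 2.746) / 8
R_bar = 20.907 / 8 = 2.613375
sigma_hat = R_bar / d2 = 2.613375 / 1.693 = 1.5436

1.5436


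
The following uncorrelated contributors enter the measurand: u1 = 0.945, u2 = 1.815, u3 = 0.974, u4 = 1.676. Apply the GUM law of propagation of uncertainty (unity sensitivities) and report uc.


uc = sqrt(0.945^2 + 1.815^2 + 0.974^2 + 1.676^2)
uc = sqrt(7.944902)
uc = 2.8187

2.8187


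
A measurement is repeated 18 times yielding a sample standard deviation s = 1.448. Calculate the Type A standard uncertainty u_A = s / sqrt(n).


u_A = s / sqrt(n)
u_A = 1.448 / sqrt(18)
u_A = 1.448 / 4.2426407
u_A = 0.3413

0.3413


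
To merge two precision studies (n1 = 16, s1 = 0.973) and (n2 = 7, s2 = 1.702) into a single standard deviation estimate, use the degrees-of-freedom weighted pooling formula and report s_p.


s_p = sqrt(((n1-1)*s1^2 + (n2-1)*s2^2) / (n1+n2-2))
numerator = (16-1)*0.973^2 + (7-1)*1.702^2 = 14.200935 + 17.380824 = 31.581759
denominator = 16 + 7 - 2 = 21
s_p^2 = 31.581759 / 21 = 1.5038933
s_p = sqrt(1.5038933) = 1.2263

1.2263


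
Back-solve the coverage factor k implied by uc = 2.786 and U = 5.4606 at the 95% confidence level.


k = U / uc
k = 5.4606 / 2.786
k = 1.96

1.96


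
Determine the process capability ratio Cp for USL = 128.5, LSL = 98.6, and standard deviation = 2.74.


Cp = (USL - LSL) / (6 * sigma)
= (128.5 - 98.6) / (6 * 2.74)
= 29.9000 / 16.4400
= 1.8187

1.8187


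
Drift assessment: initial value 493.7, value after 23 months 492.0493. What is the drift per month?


rate = (v2 - v1) / months
= (492.0493 - 493.7) / 23
= -1.6507 / 23
= -0.0718

-0.0718


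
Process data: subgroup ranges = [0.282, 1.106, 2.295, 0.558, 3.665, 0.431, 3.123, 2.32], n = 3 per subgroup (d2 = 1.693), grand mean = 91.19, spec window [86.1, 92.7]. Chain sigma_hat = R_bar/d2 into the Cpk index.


R_bar = (0.282 + 1.106 + 2.295 + 0.558 + 3.665 + 0.431 + 3.123 + 2.32) / 8 = 1.7225
sigma = R_bar / d2 = 1.7225 / 1.693 = 1.0174247
Cp = (USL - LSL)/(6*sigma) = (92.7 - 86.1)/(6*1.0174247) = 1.0812
Cpu = (92.7 - 91.19)/(3*1.0174247) = 0.4947
Cpl = (91.19 - 86.1)/(3*1.0174247) = 1.6676
Cpk = min(Cpu, Cpl) = 0.4947

0.4947


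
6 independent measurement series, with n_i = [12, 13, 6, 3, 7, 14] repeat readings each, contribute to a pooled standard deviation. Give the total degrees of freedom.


nu = sum_i (n_i - 1)
nu = ((12 - 1) + (13 - 1) + (6 - 1) + (3 - 1) + (7 - 1) + (14 - 1))
nu = 11 + 12 + 5 + 2 + 6 + 13
nu = 49

49


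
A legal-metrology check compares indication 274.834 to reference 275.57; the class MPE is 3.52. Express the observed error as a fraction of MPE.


e = indication - reference = 274.834 - 275.57 = -0.7360
|e| = 0.7360
ratio = |e| / MPE = 0.7360 / 3.52
ratio = 0.2091

0.2091


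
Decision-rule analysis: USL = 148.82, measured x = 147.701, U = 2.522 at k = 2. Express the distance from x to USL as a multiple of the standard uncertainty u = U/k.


u = U / k = 2.522 / 2 = 1.261
margin = |USL - x| = |148.82 - 147.701| = 1.119
z = margin / u = 1.119 / 1.261
z = 0.8874

0.8874


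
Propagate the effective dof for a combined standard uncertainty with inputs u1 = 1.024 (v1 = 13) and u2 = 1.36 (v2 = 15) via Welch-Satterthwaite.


uc = sqrt(u1^2 + u2^2) = sqrt(1.024^2 + 1.36^2) = 1.702403
v_eff = uc^4 / (u1^4/v1 + u2^4/v2)
= 1.702403^4 / (1.024^4/13 + 1.36^4/15)
= 8.399424 / 0.31264583
v_eff = 26.8656

26.8656


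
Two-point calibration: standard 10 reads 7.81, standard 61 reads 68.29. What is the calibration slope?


slope = (y2 - y1) / (x2 - x1)
= (68.29 - 7.81) / (61 - 10)
= 60.4800 / 51
= 1.1859

1.1859


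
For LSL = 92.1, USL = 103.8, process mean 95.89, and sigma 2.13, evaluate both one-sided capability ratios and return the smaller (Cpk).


Cpu = (USL - mean) / (3*sigma) = (103.8 - 95.89) / (3*2.13) = 1.2379
Cpl = (mean - LSL) / (3*sigma) = (95.89 - 92.1) / (3*2.13) = 0.5931
Cpk = min(Cpu, Cpl) = 0.5931

0.5931


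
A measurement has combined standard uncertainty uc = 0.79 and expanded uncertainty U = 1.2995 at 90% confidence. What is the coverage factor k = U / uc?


k = U / uc
k = 1.2995 / 0.79
k = 1.645

1.645


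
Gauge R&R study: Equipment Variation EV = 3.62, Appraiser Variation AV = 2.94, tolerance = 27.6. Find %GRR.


GRR = sqrt(EV^2 + AV^2) = sqrt(3.62^2 + 2.94^2) = 4.6634751
%GRR = GRR / tol * 100 = 4.6634751 / 27.6 * 100
%GRR = 16.8966

16.8966


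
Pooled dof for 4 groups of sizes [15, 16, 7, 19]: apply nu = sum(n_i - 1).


nu = sum_i (n_i - 1)
nu = ((15 - 1) + (16 - 1) + (7 - 1) + (19 - 1))
nu = 14 + 15 + 6 + 18
nu = 53

53


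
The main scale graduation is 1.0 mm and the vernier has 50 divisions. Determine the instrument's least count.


LC = MSD / n_div
= 1.0 / 50
= 0.0200

0.0200


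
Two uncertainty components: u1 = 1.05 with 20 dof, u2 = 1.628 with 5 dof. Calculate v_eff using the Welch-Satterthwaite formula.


uc = sqrt(u1^2 + u2^2) = sqrt(1.05^2 + 1.628^2) = 1.9372362
v_eff = uc^4 / (u1^4/v1 + u2^4/v2)
= 1.9372362^4 / (1.05^4/20 + 1.628^4/5)
= 14.084139 / 1.4656824
v_eff = 9.6093

9.6093


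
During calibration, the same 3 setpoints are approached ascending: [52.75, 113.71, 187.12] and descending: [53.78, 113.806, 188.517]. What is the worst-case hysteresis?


|52.75 - 53.78| = 1.0300
|113.71 - 113.806| = 0.0960
|187.12 - 188.517| = 1.3970
hysteresis = max(diffs) = 1.3970

1.3970


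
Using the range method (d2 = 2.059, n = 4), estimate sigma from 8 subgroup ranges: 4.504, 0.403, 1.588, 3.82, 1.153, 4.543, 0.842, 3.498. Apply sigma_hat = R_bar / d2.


R_bar = (4.504 + 0.403 + 1.588 + 3.82 + 1.153 + 4.543 + 0.842 + 3.498) / 8
R_bar = 20.351 / 8 = 2.543875
sigma_hat = R_bar / d2 = 2.543875 / 2.059 = 1.2355

1.2355
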